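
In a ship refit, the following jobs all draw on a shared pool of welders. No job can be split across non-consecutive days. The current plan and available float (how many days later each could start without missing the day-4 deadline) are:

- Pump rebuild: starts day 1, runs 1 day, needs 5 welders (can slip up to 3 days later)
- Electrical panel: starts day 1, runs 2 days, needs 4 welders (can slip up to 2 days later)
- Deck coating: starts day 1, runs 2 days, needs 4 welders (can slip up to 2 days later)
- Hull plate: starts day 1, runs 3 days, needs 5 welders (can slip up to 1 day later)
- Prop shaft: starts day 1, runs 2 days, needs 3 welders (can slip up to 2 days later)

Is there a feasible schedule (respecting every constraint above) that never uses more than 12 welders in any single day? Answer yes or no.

yes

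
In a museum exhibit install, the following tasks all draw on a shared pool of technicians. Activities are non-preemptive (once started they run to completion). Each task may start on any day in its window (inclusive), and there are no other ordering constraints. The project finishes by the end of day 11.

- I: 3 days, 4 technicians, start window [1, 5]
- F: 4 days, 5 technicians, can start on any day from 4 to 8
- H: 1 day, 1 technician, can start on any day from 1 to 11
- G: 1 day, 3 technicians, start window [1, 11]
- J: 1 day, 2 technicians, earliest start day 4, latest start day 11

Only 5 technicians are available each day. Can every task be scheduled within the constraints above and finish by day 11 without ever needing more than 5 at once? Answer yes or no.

yes

Schedule I@1, F@4, H@1, G@8, J@8: d1:5  d2:4  d3:4  d4:5  d5:5  d6:5  d7:5  d8:5  d9:0  d10:0  d11:0 — peak 5 ≤ 5.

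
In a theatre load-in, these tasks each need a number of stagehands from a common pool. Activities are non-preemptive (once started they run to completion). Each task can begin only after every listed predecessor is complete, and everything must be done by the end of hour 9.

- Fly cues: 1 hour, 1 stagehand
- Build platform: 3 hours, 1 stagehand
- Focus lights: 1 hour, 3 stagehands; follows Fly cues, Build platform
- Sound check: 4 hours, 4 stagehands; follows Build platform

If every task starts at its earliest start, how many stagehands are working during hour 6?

4

At early start, hour 6 has: Sound check.
Demand: 4 = 4.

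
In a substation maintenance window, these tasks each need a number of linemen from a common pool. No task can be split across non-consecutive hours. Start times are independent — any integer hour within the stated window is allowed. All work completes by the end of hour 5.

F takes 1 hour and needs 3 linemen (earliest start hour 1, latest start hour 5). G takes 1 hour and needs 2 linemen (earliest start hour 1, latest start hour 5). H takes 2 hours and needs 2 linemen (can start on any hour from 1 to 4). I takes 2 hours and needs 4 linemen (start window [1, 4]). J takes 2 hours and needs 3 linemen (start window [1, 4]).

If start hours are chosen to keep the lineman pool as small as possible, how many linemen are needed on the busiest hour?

Early-start (F@1, G@1, H@1, I@1, J@1) gives peak 14: h1:14  h2:9  h3:0  h4:0  h5:0.
Shift H→2, I→4, J→2.
Schedule F@1, G@1, H@2, I@4, J@2: h1:5  h2:5  h3:5  h4:4  h5:4 — peak 5.
Total lineman-hours = 23 over 5 hours ⇒ peak ≥ ⌈23/5⌉ = 5, so 5 is optimal.

5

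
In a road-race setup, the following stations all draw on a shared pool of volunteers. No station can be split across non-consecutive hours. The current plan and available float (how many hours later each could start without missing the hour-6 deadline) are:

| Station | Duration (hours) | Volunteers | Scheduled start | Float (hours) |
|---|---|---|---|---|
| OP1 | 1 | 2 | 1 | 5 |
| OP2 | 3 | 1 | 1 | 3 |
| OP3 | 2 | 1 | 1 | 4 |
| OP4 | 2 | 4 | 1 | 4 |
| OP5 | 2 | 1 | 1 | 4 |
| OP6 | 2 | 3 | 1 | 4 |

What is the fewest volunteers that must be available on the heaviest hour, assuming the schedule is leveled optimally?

4

Early-start (OP1@1, OP2@1, OP3@1, OP4@1, OP5@1, OP6@1) gives peak 12: h1:12  h2:10  h3:1  h4:0  h5:0  h6:0.
Shift OP2→2, OP4→5, OP6→3.
Schedule OP1@1, OP2@2, OP3@1, OP4@5, OP5@1, OP6@3: h1:4  h2:3  h3:4  h4:4  h5:4  h6:4 — peak 4.
Total volunteer-hours = 23 over 6 hours ⇒ peak ≥ ⌈23/6⌉ = 4, so 4 is optimal.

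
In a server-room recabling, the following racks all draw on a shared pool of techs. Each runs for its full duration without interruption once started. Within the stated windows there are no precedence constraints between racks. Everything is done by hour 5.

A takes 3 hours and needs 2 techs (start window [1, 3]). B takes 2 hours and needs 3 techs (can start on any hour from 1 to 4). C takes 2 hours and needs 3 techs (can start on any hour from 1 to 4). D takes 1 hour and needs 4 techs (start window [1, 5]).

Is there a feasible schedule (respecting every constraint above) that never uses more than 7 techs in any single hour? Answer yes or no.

Schedule A@1, B@1, C@3, D@5: h1:5  h2:5  h3:5  h4:3  h5:4 — peak 5 ≤ 7.

yes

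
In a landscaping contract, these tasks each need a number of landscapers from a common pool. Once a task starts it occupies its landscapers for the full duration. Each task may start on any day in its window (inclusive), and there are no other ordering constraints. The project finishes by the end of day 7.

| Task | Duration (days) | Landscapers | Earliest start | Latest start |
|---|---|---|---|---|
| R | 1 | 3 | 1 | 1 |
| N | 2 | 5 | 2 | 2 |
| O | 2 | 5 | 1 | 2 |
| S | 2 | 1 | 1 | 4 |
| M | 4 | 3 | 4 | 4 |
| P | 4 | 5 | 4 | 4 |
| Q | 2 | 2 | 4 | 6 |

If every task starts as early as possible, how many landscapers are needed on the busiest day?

Early-start schedule: R@1, N@2, O@1, S@1, M@4, P@4, Q@4.
Load per day: day 1: 9, day 2: 11, day 3: 5, day 4: 10, day 5: 10, day 6: 8, day 7: 8.
Peak is 11.

11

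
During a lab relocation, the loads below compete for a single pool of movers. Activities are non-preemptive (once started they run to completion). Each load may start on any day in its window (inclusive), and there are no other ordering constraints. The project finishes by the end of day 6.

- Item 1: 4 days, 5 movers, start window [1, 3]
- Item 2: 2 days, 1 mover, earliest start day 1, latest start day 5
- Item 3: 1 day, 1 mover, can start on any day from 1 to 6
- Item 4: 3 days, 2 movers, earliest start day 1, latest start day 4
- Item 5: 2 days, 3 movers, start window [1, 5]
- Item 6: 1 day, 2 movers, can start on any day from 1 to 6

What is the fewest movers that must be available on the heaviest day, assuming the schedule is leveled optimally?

Early-start (Item 1@1, Item 2@1, Item 3@1, Item 4@1, Item 5@1, Item 6@1) gives peak 14: d1:14  d2:11  d3:7  d4:5  d5:0  d6:0.
Shift Item 4→3, Item 5→5, Item 6→5.
Schedule Item 1@1, Item 2@1, Item 3@1, Item 4@3, Item 5@5, Item 6@5: d1:7  d2:6  d3:7  d4:7  d5:7  d6:3 — peak 7.
Total mover-days = 37 over 6 days ⇒ peak ≥ ⌈37/6⌉ = 7, so 7 is optimal.

7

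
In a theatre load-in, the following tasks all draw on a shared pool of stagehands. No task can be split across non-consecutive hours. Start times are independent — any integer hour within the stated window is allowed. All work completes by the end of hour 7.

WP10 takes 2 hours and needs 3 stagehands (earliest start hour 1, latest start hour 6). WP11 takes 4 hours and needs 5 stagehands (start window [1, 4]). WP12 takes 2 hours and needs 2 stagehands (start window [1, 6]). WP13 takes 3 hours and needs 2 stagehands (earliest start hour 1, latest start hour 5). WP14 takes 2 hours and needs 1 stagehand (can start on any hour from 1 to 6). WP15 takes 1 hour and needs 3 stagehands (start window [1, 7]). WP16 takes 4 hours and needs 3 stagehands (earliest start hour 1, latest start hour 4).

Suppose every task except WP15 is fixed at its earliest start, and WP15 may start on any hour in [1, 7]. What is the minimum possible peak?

16

WP15@1: h1:19  h2:16  h3:10  h4:8  h5:0  h6:0  h7:0 → peak 19
WP15@2: h1:16  h2:19  h3:10  h4:8  h5:0  h6:0  h7:0 → peak 19
WP15@3: h1:16  h2:16  h3:13  h4:8  h5:0  h6:0  h7:0 → peak 16
WP15@4: h1:16  h2:16  h3:10  h4:11  h5:0  h6:0  h7:0 → peak 16
WP15@5: h1:16  h2:16  h3:10  h4:8  h5:3  h6:0  h7:0 → peak 16
WP15@6: h1:16  h2:16  h3:10  h4:8  h5:0  h6:3  h7:0 → peak 16
WP15@7: h1:16  h2:16  h3:10  h4:8  h5:0  h6:0  h7:3 → peak 16
Best is WP15@3, peak 16.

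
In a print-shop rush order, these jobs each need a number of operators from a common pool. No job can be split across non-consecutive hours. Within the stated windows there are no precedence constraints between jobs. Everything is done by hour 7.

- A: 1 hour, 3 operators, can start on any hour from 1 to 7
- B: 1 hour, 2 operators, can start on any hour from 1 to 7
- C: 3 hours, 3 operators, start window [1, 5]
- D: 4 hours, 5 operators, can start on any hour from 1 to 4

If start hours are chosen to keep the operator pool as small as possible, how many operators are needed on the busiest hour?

6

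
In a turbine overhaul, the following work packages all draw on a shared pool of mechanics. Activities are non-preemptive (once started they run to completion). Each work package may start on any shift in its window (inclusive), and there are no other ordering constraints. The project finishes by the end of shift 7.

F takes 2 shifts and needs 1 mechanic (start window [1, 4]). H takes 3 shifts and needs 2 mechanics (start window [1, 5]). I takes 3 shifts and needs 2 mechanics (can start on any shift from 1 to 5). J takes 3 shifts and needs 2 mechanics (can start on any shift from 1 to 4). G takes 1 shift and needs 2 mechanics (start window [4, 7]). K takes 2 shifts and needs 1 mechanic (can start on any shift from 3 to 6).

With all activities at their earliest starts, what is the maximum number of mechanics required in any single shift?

7

Early-start schedule: F@1, H@1, I@1, J@1, G@4, K@3.
Load per shift: shift 1: 7, shift 2: 7, shift 3: 7, shift 4: 3, shift 5: 0, shift 6: 0, shift 7: 0.
Peak is 7.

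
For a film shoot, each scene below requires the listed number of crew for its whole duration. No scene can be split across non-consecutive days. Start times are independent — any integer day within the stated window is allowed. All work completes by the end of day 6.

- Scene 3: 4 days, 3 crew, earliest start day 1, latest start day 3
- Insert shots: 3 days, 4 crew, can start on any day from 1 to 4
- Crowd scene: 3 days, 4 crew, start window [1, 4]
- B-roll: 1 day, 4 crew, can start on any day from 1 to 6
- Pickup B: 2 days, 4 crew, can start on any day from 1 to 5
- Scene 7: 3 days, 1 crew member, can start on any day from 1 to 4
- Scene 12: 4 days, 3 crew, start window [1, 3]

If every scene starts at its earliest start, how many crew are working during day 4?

6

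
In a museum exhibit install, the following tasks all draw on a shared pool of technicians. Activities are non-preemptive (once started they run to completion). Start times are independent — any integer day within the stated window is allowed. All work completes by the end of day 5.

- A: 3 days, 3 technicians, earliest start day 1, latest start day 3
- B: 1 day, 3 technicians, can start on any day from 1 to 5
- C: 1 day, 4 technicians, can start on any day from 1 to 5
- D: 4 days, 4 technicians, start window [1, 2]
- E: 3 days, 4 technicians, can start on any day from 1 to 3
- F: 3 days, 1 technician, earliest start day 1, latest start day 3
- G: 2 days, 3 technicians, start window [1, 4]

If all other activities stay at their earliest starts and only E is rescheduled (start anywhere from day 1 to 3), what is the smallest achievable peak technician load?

18

E@1: d1:22  d2:15  d3:12  d4:4  d5:0 → peak 22
E@2: d1:18  d2:15  d3:12  d4:8  d5:0 → peak 18
E@3: d1:18  d2:11  d3:12  d4:8  d5:4 → peak 18
Best is E@2, peak 18.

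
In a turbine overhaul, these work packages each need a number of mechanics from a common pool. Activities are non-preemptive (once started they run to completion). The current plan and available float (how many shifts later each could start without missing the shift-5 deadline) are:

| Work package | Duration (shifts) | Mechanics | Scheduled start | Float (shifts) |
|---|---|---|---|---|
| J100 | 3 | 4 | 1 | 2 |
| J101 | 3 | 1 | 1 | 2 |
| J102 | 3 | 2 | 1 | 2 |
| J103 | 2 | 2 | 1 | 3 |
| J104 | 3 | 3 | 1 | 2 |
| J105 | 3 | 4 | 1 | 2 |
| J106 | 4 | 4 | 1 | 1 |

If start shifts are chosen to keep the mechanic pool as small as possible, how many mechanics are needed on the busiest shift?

Early-start (J100@1, J101@1, J102@1, J103@1, J104@1, J105@1, J106@1) gives peak 20: s1:20  s2:20  s3:18  s4:4  s5:0.
Shift J105→3.
Schedule J100@1, J101@1, J102@1, J103@1, J104@1, J105@3, J106@1: s1:16  s2:16  s3:18  s4:8  s5:4 — peak 18.

18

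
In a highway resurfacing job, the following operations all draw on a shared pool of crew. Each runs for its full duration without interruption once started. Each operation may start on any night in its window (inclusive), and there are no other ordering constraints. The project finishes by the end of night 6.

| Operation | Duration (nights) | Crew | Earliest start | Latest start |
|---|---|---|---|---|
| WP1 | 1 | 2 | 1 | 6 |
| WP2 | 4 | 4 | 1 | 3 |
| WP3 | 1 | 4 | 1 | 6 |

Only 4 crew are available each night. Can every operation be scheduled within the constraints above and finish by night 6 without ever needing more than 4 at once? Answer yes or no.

yes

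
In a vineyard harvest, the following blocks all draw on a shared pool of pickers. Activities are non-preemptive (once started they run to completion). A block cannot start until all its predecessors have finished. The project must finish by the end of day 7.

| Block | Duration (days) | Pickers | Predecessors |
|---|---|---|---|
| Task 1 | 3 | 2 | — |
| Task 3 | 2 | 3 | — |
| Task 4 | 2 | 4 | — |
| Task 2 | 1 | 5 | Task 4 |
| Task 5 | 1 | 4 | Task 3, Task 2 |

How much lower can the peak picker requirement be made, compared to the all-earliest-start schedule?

4

Early-start peak: d1:9  d2:9  d3:7  d4:4  d5:0  d6:0  d7:0 ⇒ 9.
Leveled (Task 1@1, Task 3@1, Task 4@4, Task 2@6, Task 5@7): d1:5  d2:5  d3:2  d4:4  d5:4  d6:5  d7:4 ⇒ 5.
Reduction 9 − 5 = 4.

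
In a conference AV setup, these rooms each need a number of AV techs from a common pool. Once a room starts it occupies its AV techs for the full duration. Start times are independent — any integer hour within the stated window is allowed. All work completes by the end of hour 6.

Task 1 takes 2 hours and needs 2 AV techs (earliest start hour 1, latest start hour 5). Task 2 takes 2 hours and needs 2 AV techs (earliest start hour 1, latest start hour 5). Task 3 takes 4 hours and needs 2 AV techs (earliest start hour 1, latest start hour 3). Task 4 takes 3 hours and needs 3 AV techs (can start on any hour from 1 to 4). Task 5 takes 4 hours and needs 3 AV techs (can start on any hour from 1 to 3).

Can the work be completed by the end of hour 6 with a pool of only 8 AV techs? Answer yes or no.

Schedule Task 1@1, Task 2@1, Task 3@1, Task 4@3, Task 5@3: h1:6  h2:6  h3:8  h4:8  h5:6  h6:3 — peak 8 ≤ 8.

yes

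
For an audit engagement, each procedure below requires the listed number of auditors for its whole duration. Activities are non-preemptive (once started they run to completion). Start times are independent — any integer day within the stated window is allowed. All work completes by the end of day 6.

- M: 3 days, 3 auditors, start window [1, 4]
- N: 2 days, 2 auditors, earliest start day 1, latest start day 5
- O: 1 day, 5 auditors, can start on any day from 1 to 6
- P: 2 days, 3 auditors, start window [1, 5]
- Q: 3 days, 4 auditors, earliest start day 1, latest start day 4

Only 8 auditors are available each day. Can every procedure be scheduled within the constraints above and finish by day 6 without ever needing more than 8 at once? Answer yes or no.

yes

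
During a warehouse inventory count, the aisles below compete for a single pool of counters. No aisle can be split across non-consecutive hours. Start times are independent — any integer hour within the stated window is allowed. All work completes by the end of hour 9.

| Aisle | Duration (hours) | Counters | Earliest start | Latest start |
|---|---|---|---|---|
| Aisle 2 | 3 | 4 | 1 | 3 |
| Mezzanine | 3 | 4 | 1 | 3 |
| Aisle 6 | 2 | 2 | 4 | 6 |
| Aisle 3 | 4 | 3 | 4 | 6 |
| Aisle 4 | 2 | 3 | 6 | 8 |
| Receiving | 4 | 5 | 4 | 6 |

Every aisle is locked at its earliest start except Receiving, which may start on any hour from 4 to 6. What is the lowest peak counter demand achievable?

11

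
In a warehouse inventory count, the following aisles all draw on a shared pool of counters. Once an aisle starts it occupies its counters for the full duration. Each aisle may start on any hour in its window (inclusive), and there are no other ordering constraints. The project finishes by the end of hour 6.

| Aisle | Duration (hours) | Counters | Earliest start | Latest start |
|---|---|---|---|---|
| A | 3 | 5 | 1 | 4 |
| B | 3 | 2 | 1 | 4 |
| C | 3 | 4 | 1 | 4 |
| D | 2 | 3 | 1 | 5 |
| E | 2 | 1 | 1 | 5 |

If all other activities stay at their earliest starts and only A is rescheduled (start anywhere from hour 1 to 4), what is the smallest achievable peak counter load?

A@1: h1:15  h2:15  h3:11  h4:0  h5:0  h6:0 → peak 15
A@2: h1:10  h2:15  h3:11  h4:5  h5:0  h6:0 → peak 15
A@3: h1:10  h2:10  h3:11  h4:5  h5:5  h6:0 → peak 11
A@4: h1:10  h2:10  h3:6  h4:5  h5:5  h6:5 → peak 10
Best is A@4, peak 10.

10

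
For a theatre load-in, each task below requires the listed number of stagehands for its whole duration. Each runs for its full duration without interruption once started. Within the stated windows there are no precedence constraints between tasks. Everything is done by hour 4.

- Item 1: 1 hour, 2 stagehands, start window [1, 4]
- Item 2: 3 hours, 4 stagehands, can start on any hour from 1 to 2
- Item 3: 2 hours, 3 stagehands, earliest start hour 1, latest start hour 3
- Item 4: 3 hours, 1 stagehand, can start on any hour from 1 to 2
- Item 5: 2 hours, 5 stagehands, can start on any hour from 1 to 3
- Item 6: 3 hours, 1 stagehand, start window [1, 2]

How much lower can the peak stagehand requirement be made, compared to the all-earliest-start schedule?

Early-start peak: h1:16  h2:14  h3:6  h4:0 ⇒ 16.
Leveled (Item 1@1, Item 2@1, Item 3@1, Item 4@1, Item 5@3, Item 6@1): h1:11  h2:9  h3:11  h4:5 ⇒ 11.
Reduction 16 − 11 = 5.

5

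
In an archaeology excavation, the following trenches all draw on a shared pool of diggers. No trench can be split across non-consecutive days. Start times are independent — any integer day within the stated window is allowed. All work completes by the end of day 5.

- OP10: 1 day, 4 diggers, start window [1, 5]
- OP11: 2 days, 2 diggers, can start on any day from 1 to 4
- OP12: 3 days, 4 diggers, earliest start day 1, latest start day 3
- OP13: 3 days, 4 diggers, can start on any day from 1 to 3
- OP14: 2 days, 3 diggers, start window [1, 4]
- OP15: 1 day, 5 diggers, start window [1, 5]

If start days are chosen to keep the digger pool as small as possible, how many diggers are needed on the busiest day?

9

Early-start (OP10@1, OP11@1, OP12@1, OP13@1, OP14@1, OP15@1) gives peak 22: d1:22  d2:13  d3:8  d4:0  d5:0.
Shift OP12→2, OP13→3, OP15→5.
Schedule OP10@1, OP11@1, OP12@2, OP13@3, OP14@1, OP15@5: d1:9  d2:9  d3:8  d4:8  d5:9 — peak 9.
Total digger-days = 43 over 5 days ⇒ peak ≥ ⌈43/5⌉ = 9, so 9 is optimal.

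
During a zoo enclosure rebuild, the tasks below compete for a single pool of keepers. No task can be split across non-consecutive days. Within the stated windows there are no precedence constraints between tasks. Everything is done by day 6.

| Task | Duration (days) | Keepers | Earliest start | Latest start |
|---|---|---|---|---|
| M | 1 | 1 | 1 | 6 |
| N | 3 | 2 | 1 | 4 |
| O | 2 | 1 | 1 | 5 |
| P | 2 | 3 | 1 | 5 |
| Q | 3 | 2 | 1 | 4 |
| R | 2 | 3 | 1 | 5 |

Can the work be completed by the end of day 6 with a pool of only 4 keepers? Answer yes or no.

Total keeper-days = 27; over 6 days the average is 27/6 > 4, so some day must exceed 4.

no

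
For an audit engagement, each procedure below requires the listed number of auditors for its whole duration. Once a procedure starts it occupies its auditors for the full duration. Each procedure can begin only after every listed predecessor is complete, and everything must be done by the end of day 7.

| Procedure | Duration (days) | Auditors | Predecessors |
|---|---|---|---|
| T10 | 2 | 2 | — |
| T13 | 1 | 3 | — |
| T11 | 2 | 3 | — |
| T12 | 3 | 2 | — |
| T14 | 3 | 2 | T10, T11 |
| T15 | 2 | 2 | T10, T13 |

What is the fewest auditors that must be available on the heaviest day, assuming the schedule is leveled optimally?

5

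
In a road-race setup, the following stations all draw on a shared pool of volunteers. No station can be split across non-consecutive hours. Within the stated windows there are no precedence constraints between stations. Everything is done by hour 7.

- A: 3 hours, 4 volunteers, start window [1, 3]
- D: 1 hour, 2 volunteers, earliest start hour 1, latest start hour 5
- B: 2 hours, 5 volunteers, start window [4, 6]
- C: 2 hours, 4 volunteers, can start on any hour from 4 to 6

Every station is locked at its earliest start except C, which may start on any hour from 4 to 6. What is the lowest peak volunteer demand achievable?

C@4: h1:6  h2:4  h3:4  h4:9  h5:9  h6:0  h7:0 → peak 9
C@5: h1:6  h2:4  h3:4  h4:5  h5:9  h6:4  h7:0 → peak 9
C@6: h1:6  h2:4  h3:4  h4:5  h5:5  h6:4  h7:4 → peak 6
Best is C@6, peak 6.

6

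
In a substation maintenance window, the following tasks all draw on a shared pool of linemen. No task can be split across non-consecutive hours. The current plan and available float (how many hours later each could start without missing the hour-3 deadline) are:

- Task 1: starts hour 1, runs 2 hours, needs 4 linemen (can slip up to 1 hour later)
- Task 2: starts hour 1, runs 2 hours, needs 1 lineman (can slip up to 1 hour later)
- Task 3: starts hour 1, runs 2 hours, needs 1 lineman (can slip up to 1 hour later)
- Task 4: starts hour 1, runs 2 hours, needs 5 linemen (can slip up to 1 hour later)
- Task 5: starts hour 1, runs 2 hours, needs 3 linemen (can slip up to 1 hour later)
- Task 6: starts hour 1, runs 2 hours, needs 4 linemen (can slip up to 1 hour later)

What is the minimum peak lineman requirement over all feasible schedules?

Schedule Task 1@1, Task 2@1, Task 3@1, Task 4@1, Task 5@1, Task 6@1: h1:18  h2:18  h3:0 — peak 18.

18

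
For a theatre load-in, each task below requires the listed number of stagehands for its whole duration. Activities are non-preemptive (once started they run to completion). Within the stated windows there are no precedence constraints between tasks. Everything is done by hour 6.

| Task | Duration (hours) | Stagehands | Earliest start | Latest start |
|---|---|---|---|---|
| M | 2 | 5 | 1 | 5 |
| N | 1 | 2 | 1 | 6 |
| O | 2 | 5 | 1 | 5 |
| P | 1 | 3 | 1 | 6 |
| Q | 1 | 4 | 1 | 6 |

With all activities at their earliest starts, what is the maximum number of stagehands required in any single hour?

19

Early-start schedule: M@1, N@1, O@1, P@1, Q@1.
Load per hour: hour 1: 19, hour 2: 10, hour 3: 0, hour 4: 0, hour 5: 0, hour 6: 0.
Peak is 19.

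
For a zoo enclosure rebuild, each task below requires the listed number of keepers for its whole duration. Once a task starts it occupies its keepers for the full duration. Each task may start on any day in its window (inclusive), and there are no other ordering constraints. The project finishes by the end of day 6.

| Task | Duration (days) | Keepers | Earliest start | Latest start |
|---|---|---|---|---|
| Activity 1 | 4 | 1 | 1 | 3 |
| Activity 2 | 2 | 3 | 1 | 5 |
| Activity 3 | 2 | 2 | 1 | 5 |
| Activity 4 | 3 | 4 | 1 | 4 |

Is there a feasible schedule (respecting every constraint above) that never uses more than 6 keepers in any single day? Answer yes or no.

yes

Schedule Activity 1@1, Activity 2@4, Activity 3@5, Activity 4@1: d1:5  d2:5  d3:5  d4:4  d5:5  d6:2 — peak 5 ≤ 6.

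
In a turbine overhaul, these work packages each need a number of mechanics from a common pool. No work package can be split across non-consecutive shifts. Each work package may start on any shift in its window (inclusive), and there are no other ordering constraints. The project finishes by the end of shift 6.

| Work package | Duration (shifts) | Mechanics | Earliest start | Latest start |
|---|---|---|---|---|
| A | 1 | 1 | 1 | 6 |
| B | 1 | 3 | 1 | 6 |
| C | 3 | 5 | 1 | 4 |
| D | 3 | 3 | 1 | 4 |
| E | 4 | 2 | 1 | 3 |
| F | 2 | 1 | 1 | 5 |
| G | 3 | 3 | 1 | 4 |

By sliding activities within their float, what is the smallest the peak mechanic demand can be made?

8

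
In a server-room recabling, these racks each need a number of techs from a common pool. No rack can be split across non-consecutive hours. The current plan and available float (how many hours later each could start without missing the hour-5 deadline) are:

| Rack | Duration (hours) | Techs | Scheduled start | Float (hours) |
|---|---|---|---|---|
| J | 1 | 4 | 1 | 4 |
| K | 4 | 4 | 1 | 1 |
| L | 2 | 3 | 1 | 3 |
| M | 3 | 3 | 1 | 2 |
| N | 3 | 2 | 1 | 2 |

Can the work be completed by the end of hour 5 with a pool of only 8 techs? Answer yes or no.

no

Total tech-hours = 41; over 5 hours the average is 41/5 > 8, so some hour must exceed 8.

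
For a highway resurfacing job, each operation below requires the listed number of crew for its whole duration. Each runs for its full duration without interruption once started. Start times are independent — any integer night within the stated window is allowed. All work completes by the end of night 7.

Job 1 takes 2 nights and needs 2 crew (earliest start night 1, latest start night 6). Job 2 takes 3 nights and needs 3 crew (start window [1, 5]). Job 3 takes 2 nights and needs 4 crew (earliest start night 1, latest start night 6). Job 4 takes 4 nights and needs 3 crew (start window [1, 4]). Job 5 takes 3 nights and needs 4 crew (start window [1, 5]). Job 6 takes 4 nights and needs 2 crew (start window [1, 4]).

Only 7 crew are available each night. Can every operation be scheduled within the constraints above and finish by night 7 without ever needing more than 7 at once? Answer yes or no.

Total crew member-nights = 53; over 7 nights the average is 53/7 > 7, so some night must exceed 7.

no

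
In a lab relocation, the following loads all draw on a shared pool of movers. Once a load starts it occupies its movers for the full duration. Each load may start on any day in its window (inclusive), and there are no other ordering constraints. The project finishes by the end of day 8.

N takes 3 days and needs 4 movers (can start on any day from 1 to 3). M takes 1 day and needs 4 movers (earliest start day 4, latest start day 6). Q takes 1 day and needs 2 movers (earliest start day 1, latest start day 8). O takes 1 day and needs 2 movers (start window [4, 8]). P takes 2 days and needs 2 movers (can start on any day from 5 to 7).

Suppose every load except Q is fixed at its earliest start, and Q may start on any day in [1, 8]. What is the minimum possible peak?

Q@1: d1:6  d2:4  d3:4  d4:6  d5:2  d6:2  d7:0  d8:0 → peak 6
Q@2: d1:4  d2:6  d3:4  d4:6  d5:2  d6:2  d7:0  d8:0 → peak 6
Q@3: d1:4  d2:4  d3:6  d4:6  d5:2  d6:2  d7:0  d8:0 → peak 6
Q@4: d1:4  d2:4  d3:4  d4:8  d5:2  d6:2  d7:0  d8:0 → peak 8
Q@5: d1:4  d2:4  d3:4  d4:6  d5:4  d6:2  d7:0  d8:0 → peak 6
Q@6: d1:4  d2:4  d3:4  d4:6  d5:2  d6:4  d7:0  d8:0 → peak 6
Q@7: d1:4  d2:4  d3:4  d4:6  d5:2  d6:2  d7:2  d8:0 → peak 6
Q@8: d1:4  d2:4  d3:4  d4:6  d5:2  d6:2  d7:0  d8:2 → peak 6
Best is Q@1, peak 6.

6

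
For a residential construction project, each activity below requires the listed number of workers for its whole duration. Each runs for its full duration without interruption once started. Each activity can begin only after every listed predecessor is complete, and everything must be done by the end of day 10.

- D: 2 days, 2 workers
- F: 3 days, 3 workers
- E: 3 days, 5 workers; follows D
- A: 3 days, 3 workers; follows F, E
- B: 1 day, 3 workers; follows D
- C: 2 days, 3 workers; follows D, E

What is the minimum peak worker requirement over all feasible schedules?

Early-start (D@1, F@1, E@3, A@6, B@3, C@6) gives peak 11: d1:5  d2:5  d3:11  d4:5  d5:5  d6:6  d7:6  d8:3  d9:0  d10:0.
Shift E→4, A→7, C→7.
Schedule D@1, F@1, E@4, A@7, B@3, C@7: d1:5  d2:5  d3:6  d4:5  d5:5  d6:5  d7:6  d8:6  d9:3  d10:0 — peak 6.

6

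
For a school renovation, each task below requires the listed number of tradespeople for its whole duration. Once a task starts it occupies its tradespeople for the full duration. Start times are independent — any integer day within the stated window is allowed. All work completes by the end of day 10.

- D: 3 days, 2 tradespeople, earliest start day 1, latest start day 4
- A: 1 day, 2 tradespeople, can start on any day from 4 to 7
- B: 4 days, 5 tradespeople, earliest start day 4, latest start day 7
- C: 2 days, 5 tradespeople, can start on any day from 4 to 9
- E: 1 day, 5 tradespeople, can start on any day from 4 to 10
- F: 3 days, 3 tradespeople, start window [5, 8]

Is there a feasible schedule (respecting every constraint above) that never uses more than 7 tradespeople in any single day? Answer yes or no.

The minimum achievable peak is 8; 7 < 8, so no feasible schedule stays within the cap.

no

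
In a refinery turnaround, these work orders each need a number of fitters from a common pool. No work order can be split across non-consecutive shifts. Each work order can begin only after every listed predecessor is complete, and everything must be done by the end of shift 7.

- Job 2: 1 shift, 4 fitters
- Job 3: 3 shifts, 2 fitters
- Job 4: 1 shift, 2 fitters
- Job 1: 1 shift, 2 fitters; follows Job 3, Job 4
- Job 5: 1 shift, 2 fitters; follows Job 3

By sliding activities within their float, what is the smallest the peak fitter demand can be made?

Early-start (Job 2@1, Job 3@1, Job 4@1, Job 1@4, Job 5@4) gives peak 8: s1:8  s2:2  s3:2  s4:4  s5:0  s6:0  s7:0.
Shift Job 3→2, Job 4→2, Job 1→5, Job 5→5.
Schedule Job 2@1, Job 3@2, Job 4@2, Job 1@5, Job 5@5: s1:4  s2:4  s3:2  s4:2  s5:4  s6:0  s7:0 — peak 4.

4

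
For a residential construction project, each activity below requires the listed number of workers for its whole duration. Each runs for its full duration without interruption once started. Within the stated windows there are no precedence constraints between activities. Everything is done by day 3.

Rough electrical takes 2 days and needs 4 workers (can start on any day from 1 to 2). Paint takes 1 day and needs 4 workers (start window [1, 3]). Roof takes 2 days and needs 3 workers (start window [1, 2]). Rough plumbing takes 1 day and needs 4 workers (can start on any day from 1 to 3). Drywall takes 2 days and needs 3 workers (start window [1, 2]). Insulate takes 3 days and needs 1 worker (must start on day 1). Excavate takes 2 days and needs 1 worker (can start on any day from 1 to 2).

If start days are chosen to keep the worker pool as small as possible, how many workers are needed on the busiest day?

Early-start (Rough electrical@1, Paint@1, Roof@1, Rough plumbing@1, Drywall@1, Insulate@1, Excavate@1) gives peak 20: d1:20  d2:12  d3:1.
Shift Rough plumbing→3, Drywall→2, Excavate→2.
Schedule Rough electrical@1, Paint@1, Roof@1, Rough plumbing@3, Drywall@2, Insulate@1, Excavate@2: d1:12  d2:12  d3:9 — peak 12.

12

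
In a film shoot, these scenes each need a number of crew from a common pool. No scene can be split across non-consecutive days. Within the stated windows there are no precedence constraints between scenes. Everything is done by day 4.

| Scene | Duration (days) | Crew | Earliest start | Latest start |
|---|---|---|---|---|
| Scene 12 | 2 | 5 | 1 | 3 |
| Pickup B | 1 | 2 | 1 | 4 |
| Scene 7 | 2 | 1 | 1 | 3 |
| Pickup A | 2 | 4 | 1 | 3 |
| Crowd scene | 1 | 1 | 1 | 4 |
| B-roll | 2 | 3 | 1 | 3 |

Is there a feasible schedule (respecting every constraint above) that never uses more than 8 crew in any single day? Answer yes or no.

yes

Schedule Scene 12@1, Pickup B@1, Scene 7@1, Pickup A@3, Crowd scene@2, B-roll@3: d1:8  d2:7  d3:7  d4:7 — peak 8 ≤ 8.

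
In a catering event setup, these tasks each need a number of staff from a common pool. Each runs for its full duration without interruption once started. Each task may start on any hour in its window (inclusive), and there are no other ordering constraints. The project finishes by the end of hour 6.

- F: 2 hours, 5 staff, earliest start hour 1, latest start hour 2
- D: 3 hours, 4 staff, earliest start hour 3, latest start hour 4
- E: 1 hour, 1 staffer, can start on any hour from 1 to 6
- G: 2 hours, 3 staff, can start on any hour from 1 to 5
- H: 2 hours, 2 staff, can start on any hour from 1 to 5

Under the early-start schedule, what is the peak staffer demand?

Early-start schedule: F@1, D@3, E@1, G@1, H@1.
Load per hour: hour 1: 11, hour 2: 10, hour 3: 4, hour 4: 4, hour 5: 4, hour 6: 0.
Peak is 11.

11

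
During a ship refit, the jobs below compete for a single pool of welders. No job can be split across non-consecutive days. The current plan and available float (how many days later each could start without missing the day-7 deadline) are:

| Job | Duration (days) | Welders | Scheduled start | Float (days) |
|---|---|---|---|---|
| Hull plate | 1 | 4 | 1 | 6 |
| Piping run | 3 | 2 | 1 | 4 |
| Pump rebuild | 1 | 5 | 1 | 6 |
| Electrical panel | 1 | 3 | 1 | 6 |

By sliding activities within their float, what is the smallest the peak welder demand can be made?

5

Early-start (Hull plate@1, Piping run@1, Pump rebuild@1, Electrical panel@1) gives peak 14: d1:14  d2:2  d3:2  d4:0  d5:0  d6:0  d7:0.
Shift Piping run→2, Pump rebuild→5, Electrical panel→2.
Schedule Hull plate@1, Piping run@2, Pump rebuild@5, Electrical panel@2: d1:4  d2:5  d3:2  d4:2  d5:5  d6:0  d7:0 — peak 5.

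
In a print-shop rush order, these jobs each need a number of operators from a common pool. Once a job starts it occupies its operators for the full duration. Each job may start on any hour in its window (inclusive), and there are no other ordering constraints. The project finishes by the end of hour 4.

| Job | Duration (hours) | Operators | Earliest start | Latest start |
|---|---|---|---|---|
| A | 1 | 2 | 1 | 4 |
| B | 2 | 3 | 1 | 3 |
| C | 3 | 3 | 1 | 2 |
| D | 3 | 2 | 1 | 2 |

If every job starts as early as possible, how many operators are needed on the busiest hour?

10

Early-start schedule: A@1, B@1, C@1, D@1.
Load per hour: hour 1: 10, hour 2: 8, hour 3: 5, hour 4: 0.
Peak is 10.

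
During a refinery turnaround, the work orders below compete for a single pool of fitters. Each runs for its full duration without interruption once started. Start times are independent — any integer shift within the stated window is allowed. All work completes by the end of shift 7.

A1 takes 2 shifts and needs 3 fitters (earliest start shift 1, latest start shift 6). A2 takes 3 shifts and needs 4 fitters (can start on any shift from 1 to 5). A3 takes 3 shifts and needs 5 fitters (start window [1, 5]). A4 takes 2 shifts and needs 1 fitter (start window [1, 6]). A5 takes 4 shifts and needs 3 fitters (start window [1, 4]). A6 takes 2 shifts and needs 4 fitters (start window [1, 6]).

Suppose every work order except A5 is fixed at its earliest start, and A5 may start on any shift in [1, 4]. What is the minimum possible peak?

17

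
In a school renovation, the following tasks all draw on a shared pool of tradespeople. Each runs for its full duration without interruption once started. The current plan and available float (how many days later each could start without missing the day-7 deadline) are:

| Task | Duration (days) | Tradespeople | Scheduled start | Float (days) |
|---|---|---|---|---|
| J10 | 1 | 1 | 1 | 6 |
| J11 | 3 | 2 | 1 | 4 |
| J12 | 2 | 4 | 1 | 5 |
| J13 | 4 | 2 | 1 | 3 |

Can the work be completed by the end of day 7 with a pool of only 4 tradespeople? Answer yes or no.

yes

Schedule J10@1, J11@1, J12@6, J13@2: d1:3  d2:4  d3:4  d4:2  d5:2  d6:4  d7:4 — peak 4 ≤ 4.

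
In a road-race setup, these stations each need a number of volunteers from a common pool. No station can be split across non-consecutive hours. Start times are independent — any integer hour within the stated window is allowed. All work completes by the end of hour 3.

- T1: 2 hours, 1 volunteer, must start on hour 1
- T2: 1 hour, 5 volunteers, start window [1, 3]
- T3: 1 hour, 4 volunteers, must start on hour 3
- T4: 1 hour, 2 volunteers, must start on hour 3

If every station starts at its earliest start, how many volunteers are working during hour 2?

1

At early start, hour 2 has: T1.
Demand: 1 = 1.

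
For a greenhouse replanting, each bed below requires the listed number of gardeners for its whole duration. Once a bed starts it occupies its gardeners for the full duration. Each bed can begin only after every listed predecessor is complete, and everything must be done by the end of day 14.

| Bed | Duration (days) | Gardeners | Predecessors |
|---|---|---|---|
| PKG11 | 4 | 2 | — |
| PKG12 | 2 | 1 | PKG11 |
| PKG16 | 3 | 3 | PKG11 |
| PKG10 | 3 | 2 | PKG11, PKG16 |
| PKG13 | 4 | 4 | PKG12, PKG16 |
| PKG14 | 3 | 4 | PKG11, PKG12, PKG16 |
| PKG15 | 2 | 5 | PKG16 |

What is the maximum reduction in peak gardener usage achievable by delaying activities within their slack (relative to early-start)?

7

Early-start peak: d1:2  d2:2  d3:2  d4:2  d5:4  d6:4  d7:3  d8:15  d9:15  d10:10  d11:4  d12:0  d13:0  d14:0 ⇒ 15.
Leveled (PKG11@1, PKG12@5, PKG16@5, PKG10@8, PKG13@10, PKG14@11, PKG15@8): d1:2  d2:2  d3:2  d4:2  d5:4  d6:4  d7:3  d8:7  d9:7  d10:6  d11:8  d12:8  d13:8  d14:0 ⇒ 8.
Reduction 15 − 8 = 7.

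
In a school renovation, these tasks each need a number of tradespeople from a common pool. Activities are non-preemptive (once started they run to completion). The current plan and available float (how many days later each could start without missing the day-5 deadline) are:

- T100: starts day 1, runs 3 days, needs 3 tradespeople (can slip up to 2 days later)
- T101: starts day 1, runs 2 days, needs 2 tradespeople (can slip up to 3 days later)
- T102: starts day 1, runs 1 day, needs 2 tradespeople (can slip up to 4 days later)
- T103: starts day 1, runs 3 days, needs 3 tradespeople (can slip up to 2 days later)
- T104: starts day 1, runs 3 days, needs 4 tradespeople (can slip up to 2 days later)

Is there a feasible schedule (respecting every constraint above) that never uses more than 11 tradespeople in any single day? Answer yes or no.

yes

Schedule T100@1, T101@1, T102@1, T103@1, T104@3: d1:10  d2:8  d3:10  d4:4  d5:4 — peak 10 ≤ 11.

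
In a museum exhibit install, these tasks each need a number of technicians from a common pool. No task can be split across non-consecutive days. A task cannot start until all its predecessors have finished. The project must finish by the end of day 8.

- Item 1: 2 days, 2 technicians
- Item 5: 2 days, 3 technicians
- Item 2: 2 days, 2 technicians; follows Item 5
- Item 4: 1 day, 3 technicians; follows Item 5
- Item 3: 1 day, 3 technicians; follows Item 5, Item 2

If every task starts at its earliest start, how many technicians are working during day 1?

5

At early start, day 1 has: Item 1, Item 5.
Demand: 2 + 3 = 5.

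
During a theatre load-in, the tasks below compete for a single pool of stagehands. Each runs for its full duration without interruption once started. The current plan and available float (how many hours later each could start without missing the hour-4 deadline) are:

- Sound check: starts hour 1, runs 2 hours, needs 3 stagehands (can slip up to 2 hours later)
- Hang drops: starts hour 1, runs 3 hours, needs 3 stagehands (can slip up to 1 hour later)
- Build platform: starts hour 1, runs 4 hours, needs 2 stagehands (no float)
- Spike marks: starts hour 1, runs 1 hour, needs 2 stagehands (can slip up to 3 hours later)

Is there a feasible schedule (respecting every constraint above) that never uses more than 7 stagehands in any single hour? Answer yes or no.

no

The minimum achievable peak is 8; 7 < 8, so no feasible schedule stays within the cap.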